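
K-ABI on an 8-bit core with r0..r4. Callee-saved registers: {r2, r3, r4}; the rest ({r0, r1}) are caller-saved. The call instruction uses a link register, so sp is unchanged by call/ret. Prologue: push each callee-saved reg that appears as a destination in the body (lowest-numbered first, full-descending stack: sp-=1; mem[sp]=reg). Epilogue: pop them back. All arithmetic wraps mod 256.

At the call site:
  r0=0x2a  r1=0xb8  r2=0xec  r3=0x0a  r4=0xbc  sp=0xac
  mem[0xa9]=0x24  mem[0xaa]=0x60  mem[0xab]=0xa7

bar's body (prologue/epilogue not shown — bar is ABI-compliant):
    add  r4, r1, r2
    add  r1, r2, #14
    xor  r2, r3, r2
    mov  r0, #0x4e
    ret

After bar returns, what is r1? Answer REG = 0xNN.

REG = 0xfa

prologue: push r2 -> mem[0xab]=0xec, sp=0xab
prologue: push r4 -> mem[0xaa]=0xbc, sp=0xaa
body[0] add  r4, r1, r2 -> r4=0xa4
body[1] add  r1, r2, #14 -> r1=0xfa
body[2] xor  r2, r3, r2 -> r2=0xe6
body[3] mov  r0, #0x4e -> r0=0x4e
epilogue: pop r4=0xbc, sp=0xab
epilogue: pop r2=0xec, sp=0xac
r1 is caller-saved -> body value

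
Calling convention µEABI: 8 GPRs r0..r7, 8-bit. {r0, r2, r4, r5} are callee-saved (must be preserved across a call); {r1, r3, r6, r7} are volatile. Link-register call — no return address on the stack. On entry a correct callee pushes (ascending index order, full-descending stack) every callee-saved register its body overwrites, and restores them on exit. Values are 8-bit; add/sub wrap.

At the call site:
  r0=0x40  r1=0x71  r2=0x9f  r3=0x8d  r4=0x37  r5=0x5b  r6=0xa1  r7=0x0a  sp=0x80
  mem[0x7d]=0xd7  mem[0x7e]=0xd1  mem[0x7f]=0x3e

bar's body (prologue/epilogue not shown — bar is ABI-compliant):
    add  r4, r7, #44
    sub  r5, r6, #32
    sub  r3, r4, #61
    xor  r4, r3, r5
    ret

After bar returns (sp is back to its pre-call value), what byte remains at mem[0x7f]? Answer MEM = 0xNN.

prologue: push r4 -> mem[0x7f]=0x37, sp=0x7f
prologue: push r5 -> mem[0x7e]=0x5b, sp=0x7e
body[0] add  r4, r7, #44 -> r4=0x36
body[1] sub  r5, r6, #32 -> r5=0x81
body[2] sub  r3, r4, #61 -> r3=0xf9
body[3] xor  r4, r3, r5 -> r4=0x78
epilogue: pop r5=0x5b, sp=0x7f
epilogue: pop r4=0x37, sp=0x80
prologue pushed ['r4', 'r5'] at ['0x7f', '0x7e']

MEM = 0x37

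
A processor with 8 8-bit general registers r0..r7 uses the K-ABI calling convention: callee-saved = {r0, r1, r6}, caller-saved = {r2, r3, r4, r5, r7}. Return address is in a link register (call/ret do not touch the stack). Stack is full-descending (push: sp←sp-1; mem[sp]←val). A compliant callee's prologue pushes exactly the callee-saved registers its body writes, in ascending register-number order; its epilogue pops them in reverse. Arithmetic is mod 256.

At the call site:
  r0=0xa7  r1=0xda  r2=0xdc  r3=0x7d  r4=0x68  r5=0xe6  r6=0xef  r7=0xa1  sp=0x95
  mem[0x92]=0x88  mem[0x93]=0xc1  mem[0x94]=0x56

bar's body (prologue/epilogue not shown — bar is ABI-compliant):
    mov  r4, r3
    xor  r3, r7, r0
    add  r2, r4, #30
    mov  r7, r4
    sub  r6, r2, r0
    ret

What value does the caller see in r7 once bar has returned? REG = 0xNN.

prologue: push r6 → mem[0x94]=0xef, sp=0x94
body[0] mov  r4, r3 → r4=0x7d
body[1] xor  r3, r7, r0 → r3=0x06
body[2] add  r2, r4, #30 → r2=0x9b
body[3] mov  r7, r4 → r7=0x7d
body[4] sub  r6, r2, r0 → r6=0xf4
epilogue: pop r6=0xef, sp=0x95
r7 is caller-saved → body value

REG = 0x7d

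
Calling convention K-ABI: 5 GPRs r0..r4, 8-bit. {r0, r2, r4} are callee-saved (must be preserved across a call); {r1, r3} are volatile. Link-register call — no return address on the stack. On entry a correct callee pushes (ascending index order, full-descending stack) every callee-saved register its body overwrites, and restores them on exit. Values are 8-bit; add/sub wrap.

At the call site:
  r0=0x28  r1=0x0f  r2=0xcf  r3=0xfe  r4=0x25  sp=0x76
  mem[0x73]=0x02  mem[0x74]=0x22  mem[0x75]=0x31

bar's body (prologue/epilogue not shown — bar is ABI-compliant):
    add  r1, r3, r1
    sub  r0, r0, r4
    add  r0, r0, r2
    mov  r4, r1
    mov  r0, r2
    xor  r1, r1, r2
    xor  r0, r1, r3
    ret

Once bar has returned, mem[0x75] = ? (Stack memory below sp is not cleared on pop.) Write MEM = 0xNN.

prologue: push r0 -> mem[0x75]=0x28, sp=0x75
prologue: push r4 -> mem[0x74]=0x25, sp=0x74
body[0] add  r1, r3, r1 -> r1=0x0d
body[1] sub  r0, r0, r4 -> r0=0x03
body[2] add  r0, r0, r2 -> r0=0xd2
body[3] mov  r4, r1 -> r4=0x0d
body[4] mov  r0, r2 -> r0=0xcf
body[5] xor  r1, r1, r2 -> r1=0xc2
body[6] xor  r0, r1, r3 -> r0=0x3c
epilogue: pop r4=0x25, sp=0x75
epilogue: pop r0=0x28, sp=0x76
prologue pushed ['r0', 'r4'] at ['0x75', '0x74']

MEM = 0x28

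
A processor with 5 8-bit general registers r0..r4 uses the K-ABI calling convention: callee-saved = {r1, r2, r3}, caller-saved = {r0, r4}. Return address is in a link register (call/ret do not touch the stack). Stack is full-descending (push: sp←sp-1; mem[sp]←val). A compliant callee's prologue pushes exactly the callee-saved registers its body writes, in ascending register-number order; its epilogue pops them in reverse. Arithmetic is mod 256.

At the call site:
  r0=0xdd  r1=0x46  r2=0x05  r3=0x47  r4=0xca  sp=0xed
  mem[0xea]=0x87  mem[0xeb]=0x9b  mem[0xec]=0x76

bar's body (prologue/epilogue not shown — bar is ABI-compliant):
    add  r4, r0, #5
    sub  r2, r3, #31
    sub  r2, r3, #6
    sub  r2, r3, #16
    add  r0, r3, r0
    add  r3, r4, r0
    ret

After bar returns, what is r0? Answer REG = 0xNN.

prologue: push r2 -> mem[0xec]=0x05, sp=0xec
prologue: push r3 -> mem[0xeb]=0x47, sp=0xeb
body[0] add  r4, r0, #5 -> r4=0xe2
body[1] sub  r2, r3, #31 -> r2=0x28
body[2] sub  r2, r3, #6 -> r2=0x41
body[3] sub  r2, r3, #16 -> r2=0x37
body[4] add  r0, r3, r0 -> r0=0x24
body[5] add  r3, r4, r0 -> r3=0x06
epilogue: pop r3=0x47, sp=0xec
epilogue: pop r2=0x05, sp=0xed
r0 is caller-saved -> body value

REG = 0x24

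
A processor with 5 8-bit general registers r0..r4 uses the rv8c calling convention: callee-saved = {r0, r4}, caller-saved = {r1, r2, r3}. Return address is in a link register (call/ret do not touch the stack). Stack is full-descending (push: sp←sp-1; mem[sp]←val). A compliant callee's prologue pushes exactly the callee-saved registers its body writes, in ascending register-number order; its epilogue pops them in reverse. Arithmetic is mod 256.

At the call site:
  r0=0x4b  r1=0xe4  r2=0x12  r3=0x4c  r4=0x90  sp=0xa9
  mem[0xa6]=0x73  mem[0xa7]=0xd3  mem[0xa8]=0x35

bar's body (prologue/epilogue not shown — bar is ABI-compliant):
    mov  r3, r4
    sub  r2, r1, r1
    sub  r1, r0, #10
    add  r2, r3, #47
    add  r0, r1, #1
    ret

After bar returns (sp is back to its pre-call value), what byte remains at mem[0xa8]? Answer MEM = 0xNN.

prologue: push r0 -> mem[0xa8]=0x4b, sp=0xa8
body[0] mov  r3, r4 -> r3=0x90
body[1] sub  r2, r1, r1 -> r2=0x00
body[2] sub  r1, r0, #10 -> r1=0x41
body[3] add  r2, r3, #47 -> r2=0xbf
body[4] add  r0, r1, #1 -> r0=0x42
epilogue: pop r0=0x4b, sp=0xa9
prologue pushed ['r0'] at ['0xa8']

MEM = 0x4b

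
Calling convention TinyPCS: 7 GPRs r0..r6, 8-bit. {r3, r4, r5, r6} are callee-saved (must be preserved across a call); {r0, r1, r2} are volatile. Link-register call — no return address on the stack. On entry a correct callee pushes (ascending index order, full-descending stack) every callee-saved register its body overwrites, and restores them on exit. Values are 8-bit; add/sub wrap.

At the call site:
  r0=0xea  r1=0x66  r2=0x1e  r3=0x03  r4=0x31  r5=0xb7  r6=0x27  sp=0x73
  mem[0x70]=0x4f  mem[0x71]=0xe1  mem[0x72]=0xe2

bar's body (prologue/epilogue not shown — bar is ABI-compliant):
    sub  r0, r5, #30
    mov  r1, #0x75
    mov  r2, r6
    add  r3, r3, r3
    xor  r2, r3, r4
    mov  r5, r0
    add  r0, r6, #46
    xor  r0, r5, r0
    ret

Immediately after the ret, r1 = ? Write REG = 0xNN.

prologue: push r3 -> mem[0x72]=0x03, sp=0x72
prologue: push r5 -> mem[0x71]=0xb7, sp=0x71
body[0] sub  r0, r5, #30 -> r0=0x99
body[1] mov  r1, #0x75 -> r1=0x75
body[2] mov  r2, r6 -> r2=0x27
body[3] add  r3, r3, r3 -> r3=0x06
body[4] xor  r2, r3, r4 -> r2=0x37
body[5] mov  r5, r0 -> r5=0x99
body[6] add  r0, r6, #46 -> r0=0x55
body[7] xor  r0, r5, r0 -> r0=0xcc
epilogue: pop r5=0xb7, sp=0x72
epilogue: pop r3=0x03, sp=0x73
r1 is caller-saved -> body value

REG = 0x75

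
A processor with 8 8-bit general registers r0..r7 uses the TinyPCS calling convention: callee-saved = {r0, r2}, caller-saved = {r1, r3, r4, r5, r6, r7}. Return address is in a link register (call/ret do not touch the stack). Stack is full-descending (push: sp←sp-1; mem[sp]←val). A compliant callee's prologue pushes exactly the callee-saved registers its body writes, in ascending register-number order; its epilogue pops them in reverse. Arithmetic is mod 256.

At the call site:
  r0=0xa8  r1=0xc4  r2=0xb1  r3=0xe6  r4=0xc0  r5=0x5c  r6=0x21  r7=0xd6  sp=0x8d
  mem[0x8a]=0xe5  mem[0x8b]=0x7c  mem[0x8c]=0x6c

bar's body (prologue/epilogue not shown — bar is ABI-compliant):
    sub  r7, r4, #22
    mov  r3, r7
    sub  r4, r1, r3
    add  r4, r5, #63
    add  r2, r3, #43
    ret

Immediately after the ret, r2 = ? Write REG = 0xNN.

REG = 0xb1

prologue: push r2 -> mem[0x8c]=0xb1, sp=0x8c
body[0] sub  r7, r4, #22 -> r7=0xaa
body[1] mov  r3, r7 -> r3=0xaa
body[2] sub  r4, r1, r3 -> r4=0x1a
body[3] add  r4, r5, #63 -> r4=0x9b
body[4] add  r2, r3, #43 -> r2=0xd5
epilogue: pop r2=0xb1, sp=0x8d
r2 is callee-saved -> restored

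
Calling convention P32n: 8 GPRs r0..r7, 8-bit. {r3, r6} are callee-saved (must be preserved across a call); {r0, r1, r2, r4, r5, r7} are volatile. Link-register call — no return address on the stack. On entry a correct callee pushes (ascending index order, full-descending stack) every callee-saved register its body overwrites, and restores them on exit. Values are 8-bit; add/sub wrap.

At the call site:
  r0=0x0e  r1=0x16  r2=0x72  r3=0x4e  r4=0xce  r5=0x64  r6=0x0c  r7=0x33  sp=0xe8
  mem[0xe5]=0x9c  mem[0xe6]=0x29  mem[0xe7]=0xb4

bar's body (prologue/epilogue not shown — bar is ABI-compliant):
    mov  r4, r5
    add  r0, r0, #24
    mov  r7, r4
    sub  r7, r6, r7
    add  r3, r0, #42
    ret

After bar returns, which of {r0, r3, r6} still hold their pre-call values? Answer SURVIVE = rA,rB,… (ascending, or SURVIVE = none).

SURVIVE = r3,r6

prologue: push r3 -> mem[0xe7]=0x4e, sp=0xe7
body[0] mov  r4, r5 -> r4=0x64
body[1] add  r0, r0, #24 -> r0=0x26
body[2] mov  r7, r4 -> r7=0x64
body[3] sub  r7, r6, r7 -> r7=0xa8
body[4] add  r3, r0, #42 -> r3=0x50
epilogue: pop r3=0x4e, sp=0xe8
r0: caller-saved, written=True
r3: callee-saved, written=True
r6: callee-saved, written=False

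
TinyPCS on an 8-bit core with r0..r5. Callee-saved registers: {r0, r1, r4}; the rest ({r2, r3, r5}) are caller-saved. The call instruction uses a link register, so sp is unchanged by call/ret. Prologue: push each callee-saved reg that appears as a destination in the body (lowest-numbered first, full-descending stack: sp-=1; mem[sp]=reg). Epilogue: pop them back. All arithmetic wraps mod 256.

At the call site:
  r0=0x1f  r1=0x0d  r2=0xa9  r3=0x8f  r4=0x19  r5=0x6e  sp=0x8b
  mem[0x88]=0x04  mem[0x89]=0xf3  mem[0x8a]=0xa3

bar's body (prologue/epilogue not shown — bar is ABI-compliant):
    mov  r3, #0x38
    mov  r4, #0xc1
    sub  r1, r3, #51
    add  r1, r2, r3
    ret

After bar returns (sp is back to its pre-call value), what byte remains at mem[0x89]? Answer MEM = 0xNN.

MEM = 0x19

prologue: push r1 → mem[0x8a]=0x0d, sp=0x8a
prologue: push r4 → mem[0x89]=0x19, sp=0x89
body[0] mov  r3, #0x38 → r3=0x38
body[1] mov  r4, #0xc1 → r4=0xc1
body[2] sub  r1, r3, #51 → r1=0x05
body[3] add  r1, r2, r3 → r1=0xe1
epilogue: pop r4=0x19, sp=0x8a
epilogue: pop r1=0x0d, sp=0x8b
prologue pushed ['r1', 'r4'] at ['0x8a', '0x89']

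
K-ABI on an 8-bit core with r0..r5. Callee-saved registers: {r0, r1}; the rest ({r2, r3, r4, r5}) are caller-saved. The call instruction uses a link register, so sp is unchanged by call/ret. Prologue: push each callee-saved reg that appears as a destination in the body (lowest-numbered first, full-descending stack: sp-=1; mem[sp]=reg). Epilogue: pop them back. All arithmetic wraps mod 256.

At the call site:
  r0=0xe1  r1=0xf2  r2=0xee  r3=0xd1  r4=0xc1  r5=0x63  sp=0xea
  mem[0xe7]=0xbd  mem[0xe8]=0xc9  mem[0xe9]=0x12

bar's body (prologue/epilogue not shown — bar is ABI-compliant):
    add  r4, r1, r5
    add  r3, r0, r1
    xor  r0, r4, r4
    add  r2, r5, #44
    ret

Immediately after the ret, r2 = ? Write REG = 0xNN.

REG = 0x8f

prologue: push r0 -> mem[0xe9]=0xe1, sp=0xe9
body[0] add  r4, r1, r5 -> r4=0x55
body[1] add  r3, r0, r1 -> r3=0xd3
body[2] xor  r0, r4, r4 -> r0=0x00
body[3] add  r2, r5, #44 -> r2=0x8f
epilogue: pop r0=0xe1, sp=0xea
r2 is caller-saved -> body value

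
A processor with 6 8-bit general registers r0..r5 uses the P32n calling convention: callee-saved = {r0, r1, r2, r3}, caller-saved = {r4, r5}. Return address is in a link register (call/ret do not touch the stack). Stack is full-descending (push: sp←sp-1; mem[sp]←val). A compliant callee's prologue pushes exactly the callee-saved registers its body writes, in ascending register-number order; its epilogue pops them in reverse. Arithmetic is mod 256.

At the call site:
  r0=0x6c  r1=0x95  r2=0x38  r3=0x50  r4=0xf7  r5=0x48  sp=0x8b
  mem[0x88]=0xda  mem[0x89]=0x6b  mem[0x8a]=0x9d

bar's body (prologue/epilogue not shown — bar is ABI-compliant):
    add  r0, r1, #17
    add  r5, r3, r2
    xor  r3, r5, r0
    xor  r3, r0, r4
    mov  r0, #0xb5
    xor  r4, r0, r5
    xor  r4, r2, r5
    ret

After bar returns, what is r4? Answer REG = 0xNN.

prologue: push r0 -> mem[0x8a]=0x6c, sp=0x8a
prologue: push r3 -> mem[0x89]=0x50, sp=0x89
body[0] add  r0, r1, #17 -> r0=0xa6
body[1] add  r5, r3, r2 -> r5=0x88
body[2] xor  r3, r5, r0 -> r3=0x2e
body[3] xor  r3, r0, r4 -> r3=0x51
body[4] mov  r0, #0xb5 -> r0=0xb5
body[5] xor  r4, r0, r5 -> r4=0x3d
body[6] xor  r4, r2, r5 -> r4=0xb0
epilogue: pop r3=0x50, sp=0x8a
epilogue: pop r0=0x6c, sp=0x8b
r4 is caller-saved -> body value

REG = 0xb0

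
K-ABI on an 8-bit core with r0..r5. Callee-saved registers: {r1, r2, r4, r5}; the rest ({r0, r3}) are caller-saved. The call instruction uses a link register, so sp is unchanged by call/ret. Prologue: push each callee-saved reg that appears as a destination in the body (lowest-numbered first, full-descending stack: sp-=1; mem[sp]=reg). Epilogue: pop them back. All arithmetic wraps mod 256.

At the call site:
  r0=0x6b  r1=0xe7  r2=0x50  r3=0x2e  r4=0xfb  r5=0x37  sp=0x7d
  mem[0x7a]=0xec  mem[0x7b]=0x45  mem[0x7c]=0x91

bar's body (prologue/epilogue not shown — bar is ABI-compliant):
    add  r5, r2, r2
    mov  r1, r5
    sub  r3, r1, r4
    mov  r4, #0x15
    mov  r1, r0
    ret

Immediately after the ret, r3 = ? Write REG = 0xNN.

prologue: push r1 → mem[0x7c]=0xe7, sp=0x7c
prologue: push r4 → mem[0x7b]=0xfb, sp=0x7b
prologue: push r5 → mem[0x7a]=0x37, sp=0x7a
body[0] add  r5, r2, r2 → r5=0xa0
body[1] mov  r1, r5 → r1=0xa0
body[2] sub  r3, r1, r4 → r3=0xa5
body[3] mov  r4, #0x15 → r4=0x15
body[4] mov  r1, r0 → r1=0x6b
epilogue: pop r5=0x37, sp=0x7b
epilogue: pop r4=0xfb, sp=0x7c
epilogue: pop r1=0xe7, sp=0x7d
r3 is caller-saved → body value

REG = 0xa5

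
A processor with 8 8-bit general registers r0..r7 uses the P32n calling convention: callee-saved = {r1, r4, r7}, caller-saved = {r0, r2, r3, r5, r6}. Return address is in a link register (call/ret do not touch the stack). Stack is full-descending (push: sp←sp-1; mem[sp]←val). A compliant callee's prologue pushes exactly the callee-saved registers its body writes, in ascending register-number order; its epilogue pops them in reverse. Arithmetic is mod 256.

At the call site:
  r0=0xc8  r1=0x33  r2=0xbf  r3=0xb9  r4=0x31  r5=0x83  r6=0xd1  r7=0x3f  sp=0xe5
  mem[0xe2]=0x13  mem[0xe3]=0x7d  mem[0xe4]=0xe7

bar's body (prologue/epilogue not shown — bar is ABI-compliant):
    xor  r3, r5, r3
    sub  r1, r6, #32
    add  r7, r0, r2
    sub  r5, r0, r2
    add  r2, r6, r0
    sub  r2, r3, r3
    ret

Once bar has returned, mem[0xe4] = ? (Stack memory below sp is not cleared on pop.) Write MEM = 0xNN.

MEM = 0x33

prologue: push r1 → mem[0xe4]=0x33, sp=0xe4
prologue: push r7 → mem[0xe3]=0x3f, sp=0xe3
body[0] xor  r3, r5, r3 → r3=0x3a
body[1] sub  r1, r6, #32 → r1=0xb1
body[2] add  r7, r0, r2 → r7=0x87
body[3] sub  r5, r0, r2 → r5=0x09
body[4] add  r2, r6, r0 → r2=0x99
body[5] sub  r2, r3, r3 → r2=0x00
epilogue: pop r7=0x3f, sp=0xe4
epilogue: pop r1=0x33, sp=0xe5
prologue pushed ['r1', 'r7'] at ['0xe4', '0xe3']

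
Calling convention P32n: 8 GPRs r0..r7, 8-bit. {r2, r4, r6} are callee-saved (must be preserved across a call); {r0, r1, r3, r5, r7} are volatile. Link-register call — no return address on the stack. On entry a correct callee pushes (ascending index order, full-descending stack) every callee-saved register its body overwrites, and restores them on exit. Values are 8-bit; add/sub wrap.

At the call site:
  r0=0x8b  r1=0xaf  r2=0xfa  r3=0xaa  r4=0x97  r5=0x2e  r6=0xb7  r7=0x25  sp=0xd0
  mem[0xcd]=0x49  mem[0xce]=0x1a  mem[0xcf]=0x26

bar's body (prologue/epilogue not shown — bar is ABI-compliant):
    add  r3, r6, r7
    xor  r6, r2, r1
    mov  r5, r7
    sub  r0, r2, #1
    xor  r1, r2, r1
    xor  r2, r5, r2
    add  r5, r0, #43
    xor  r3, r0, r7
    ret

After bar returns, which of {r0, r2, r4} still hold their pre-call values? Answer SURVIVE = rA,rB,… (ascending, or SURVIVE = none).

prologue: push r2 -> mem[0xcf]=0xfa, sp=0xcf
prologue: push r6 -> mem[0xce]=0xb7, sp=0xce
body[0] add  r3, r6, r7 -> r3=0xdc
body[1] xor  r6, r2, r1 -> r6=0x55
body[2] mov  r5, r7 -> r5=0x25
body[3] sub  r0, r2, #1 -> r0=0xf9
body[4] xor  r1, r2, r1 -> r1=0x55
body[5] xor  r2, r5, r2 -> r2=0xdf
body[6] add  r5, r0, #43 -> r5=0x24
body[7] xor  r3, r0, r7 -> r3=0xdc
epilogue: pop r6=0xb7, sp=0xcf
epilogue: pop r2=0xfa, sp=0xd0
r0: caller-saved, written=True
r2: callee-saved, written=True
r4: callee-saved, written=False

SURVIVE = r2,r4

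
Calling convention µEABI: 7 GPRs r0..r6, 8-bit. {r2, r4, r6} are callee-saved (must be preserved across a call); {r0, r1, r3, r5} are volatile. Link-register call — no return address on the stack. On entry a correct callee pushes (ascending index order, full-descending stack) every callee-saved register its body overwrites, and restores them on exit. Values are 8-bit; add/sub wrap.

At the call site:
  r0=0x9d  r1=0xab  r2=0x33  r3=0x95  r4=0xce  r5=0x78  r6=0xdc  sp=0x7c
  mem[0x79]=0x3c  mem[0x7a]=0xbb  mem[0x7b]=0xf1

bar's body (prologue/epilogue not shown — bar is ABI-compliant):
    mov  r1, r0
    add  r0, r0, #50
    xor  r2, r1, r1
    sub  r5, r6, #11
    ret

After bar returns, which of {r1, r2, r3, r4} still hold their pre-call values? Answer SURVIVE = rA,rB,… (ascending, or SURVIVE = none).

prologue: push r2 → mem[0x7b]=0x33, sp=0x7b
body[0] mov  r1, r0 → r1=0x9d
body[1] add  r0, r0, #50 → r0=0xcf
body[2] xor  r2, r1, r1 → r2=0x00
body[3] sub  r5, r6, #11 → r5=0xd1
epilogue: pop r2=0x33, sp=0x7c
r1: caller-saved, written=True
r2: callee-saved, written=True
r3: caller-saved, written=False
r4: callee-saved, written=False

SURVIVE = r2,r3,r4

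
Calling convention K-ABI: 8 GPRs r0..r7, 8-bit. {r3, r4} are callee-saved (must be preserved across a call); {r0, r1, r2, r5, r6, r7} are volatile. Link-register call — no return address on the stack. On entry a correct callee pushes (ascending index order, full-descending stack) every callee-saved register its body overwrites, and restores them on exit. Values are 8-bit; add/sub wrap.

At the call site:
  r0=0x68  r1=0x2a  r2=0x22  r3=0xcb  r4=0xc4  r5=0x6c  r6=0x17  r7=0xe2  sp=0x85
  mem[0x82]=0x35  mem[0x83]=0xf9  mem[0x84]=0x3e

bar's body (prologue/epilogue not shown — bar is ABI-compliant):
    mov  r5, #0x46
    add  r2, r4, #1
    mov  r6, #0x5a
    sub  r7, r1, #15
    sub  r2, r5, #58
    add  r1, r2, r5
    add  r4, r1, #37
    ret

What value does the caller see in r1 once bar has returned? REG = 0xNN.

REG = 0x52

prologue: push r4 → mem[0x84]=0xc4, sp=0x84
body[0] mov  r5, #0x46 → r5=0x46
body[1] add  r2, r4, #1 → r2=0xc5
body[2] mov  r6, #0x5a → r6=0x5a
body[3] sub  r7, r1, #15 → r7=0x1b
body[4] sub  r2, r5, #58 → r2=0x0c
body[5] add  r1, r2, r5 → r1=0x52
body[6] add  r4, r1, #37 → r4=0x77
epilogue: pop r4=0xc4, sp=0x85
r1 is caller-saved → body value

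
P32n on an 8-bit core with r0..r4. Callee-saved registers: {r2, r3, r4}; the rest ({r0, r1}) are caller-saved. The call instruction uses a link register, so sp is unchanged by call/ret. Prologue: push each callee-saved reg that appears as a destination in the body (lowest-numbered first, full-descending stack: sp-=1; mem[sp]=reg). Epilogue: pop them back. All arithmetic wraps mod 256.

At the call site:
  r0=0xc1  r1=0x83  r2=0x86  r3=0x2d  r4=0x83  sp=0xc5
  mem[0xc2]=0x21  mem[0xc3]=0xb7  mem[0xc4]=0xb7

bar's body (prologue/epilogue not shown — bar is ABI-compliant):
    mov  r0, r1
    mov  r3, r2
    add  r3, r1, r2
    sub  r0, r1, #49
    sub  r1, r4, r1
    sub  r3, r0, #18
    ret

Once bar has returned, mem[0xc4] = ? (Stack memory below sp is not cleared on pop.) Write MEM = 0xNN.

MEM = 0x2d

prologue: push r3 → mem[0xc4]=0x2d, sp=0xc4
body[0] mov  r0, r1 → r0=0x83
body[1] mov  r3, r2 → r3=0x86
body[2] add  r3, r1, r2 → r3=0x09
body[3] sub  r0, r1, #49 → r0=0x52
body[4] sub  r1, r4, r1 → r1=0x00
body[5] sub  r3, r0, #18 → r3=0x40
epilogue: pop r3=0x2d, sp=0xc5
prologue pushed ['r3'] at ['0xc4']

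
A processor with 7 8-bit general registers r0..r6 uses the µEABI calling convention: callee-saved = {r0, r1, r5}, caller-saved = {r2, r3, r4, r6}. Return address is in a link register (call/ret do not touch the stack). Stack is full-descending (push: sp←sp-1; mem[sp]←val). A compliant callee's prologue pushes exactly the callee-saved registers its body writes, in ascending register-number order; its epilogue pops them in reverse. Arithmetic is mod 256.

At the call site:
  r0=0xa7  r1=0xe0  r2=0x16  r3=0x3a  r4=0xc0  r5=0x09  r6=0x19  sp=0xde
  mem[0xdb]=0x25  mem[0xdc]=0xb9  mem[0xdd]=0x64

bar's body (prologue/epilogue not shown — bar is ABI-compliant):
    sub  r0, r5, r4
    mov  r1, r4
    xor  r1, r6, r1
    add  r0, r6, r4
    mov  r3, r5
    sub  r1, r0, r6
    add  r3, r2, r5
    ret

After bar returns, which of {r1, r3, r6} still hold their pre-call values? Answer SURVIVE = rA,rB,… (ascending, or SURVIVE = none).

SURVIVE = r1,r6

prologue: push r0 → mem[0xdd]=0xa7, sp=0xdd
prologue: push r1 → mem[0xdc]=0xe0, sp=0xdc
body[0] sub  r0, r5, r4 → r0=0x49
body[1] mov  r1, r4 → r1=0xc0
body[2] xor  r1, r6, r1 → r1=0xd9
body[3] add  r0, r6, r4 → r0=0xd9
body[4] mov  r3, r5 → r3=0x09
body[5] sub  r1, r0, r6 → r1=0xc0
body[6] add  r3, r2, r5 → r3=0x1f
epilogue: pop r1=0xe0, sp=0xdd
epilogue: pop r0=0xa7, sp=0xde
r1: callee-saved, written=True
r3: caller-saved, written=True
r6: caller-saved, written=False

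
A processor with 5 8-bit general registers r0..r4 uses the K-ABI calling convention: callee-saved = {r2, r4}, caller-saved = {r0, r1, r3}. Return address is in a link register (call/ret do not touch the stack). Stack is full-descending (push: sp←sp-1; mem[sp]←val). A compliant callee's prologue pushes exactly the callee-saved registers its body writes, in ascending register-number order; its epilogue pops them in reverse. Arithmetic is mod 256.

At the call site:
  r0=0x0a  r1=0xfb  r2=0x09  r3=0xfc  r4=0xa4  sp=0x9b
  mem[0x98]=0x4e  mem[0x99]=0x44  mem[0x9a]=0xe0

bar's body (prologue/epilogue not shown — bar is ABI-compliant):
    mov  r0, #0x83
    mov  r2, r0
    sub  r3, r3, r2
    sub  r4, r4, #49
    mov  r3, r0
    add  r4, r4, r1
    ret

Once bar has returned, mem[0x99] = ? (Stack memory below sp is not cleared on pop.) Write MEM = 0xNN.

MEM = 0xa4

prologue: push r2 → mem[0x9a]=0x09, sp=0x9a
prologue: push r4 → mem[0x99]=0xa4, sp=0x99
body[0] mov  r0, #0x83 → r0=0x83
body[1] mov  r2, r0 → r2=0x83
body[2] sub  r3, r3, r2 → r3=0x79
body[3] sub  r4, r4, #49 → r4=0x73
body[4] mov  r3, r0 → r3=0x83
body[5] add  r4, r4, r1 → r4=0x6e
epilogue: pop r4=0xa4, sp=0x9a
epilogue: pop r2=0x09, sp=0x9b
prologue pushed ['r2', 'r4'] at ['0x9a', '0x99']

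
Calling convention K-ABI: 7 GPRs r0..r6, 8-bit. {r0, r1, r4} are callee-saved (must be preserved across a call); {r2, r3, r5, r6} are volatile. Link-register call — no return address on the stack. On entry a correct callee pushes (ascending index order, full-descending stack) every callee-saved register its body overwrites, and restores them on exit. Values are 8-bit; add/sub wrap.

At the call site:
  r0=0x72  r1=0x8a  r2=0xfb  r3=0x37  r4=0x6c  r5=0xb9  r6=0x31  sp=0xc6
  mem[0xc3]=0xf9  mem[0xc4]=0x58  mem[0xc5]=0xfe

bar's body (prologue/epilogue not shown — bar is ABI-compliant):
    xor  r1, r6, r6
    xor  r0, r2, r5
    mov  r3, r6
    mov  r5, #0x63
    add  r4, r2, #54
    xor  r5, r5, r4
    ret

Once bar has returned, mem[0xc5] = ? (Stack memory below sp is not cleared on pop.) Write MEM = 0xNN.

prologue: push r0 → mem[0xc5]=0x72, sp=0xc5
prologue: push r1 → mem[0xc4]=0x8a, sp=0xc4
prologue: push r4 → mem[0xc3]=0x6c, sp=0xc3
body[0] xor  r1, r6, r6 → r1=0x00
body[1] xor  r0, r2, r5 → r0=0x42
body[2] mov  r3, r6 → r3=0x31
body[3] mov  r5, #0x63 → r5=0x63
body[4] add  r4, r2, #54 → r4=0x31
body[5] xor  r5, r5, r4 → r5=0x52
epilogue: pop r4=0x6c, sp=0xc4
epilogue: pop r1=0x8a, sp=0xc5
epilogue: pop r0=0x72, sp=0xc6
prologue pushed ['r0', 'r1', 'r4'] at ['0xc5', '0xc4', '0xc3']

MEM = 0x72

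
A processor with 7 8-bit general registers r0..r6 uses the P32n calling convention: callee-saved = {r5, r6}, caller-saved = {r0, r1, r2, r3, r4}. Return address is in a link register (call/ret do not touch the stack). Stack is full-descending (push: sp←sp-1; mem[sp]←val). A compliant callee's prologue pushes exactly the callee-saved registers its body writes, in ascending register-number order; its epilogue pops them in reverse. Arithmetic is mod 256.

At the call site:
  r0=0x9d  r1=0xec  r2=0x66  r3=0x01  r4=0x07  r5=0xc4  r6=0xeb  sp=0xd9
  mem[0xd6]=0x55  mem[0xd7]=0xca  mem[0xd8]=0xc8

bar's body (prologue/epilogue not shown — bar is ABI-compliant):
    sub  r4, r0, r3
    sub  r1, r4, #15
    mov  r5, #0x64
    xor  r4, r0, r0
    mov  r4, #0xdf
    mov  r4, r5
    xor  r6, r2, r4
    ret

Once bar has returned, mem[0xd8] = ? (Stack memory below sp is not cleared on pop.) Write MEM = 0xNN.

MEM = 0xc4

prologue: push r5 -> mem[0xd8]=0xc4, sp=0xd8
prologue: push r6 -> mem[0xd7]=0xeb, sp=0xd7
body[0] sub  r4, r0, r3 -> r4=0x9c
body[1] sub  r1, r4, #15 -> r1=0x8d
body[2] mov  r5, #0x64 -> r5=0x64
body[3] xor  r4, r0, r0 -> r4=0x00
body[4] mov  r4, #0xdf -> r4=0xdf
body[5] mov  r4, r5 -> r4=0x64
body[6] xor  r6, r2, r4 -> r6=0x02
epilogue: pop r6=0xeb, sp=0xd8
epilogue: pop r5=0xc4, sp=0xd9
prologue pushed ['r5', 'r6'] at ['0xd8', '0xd7']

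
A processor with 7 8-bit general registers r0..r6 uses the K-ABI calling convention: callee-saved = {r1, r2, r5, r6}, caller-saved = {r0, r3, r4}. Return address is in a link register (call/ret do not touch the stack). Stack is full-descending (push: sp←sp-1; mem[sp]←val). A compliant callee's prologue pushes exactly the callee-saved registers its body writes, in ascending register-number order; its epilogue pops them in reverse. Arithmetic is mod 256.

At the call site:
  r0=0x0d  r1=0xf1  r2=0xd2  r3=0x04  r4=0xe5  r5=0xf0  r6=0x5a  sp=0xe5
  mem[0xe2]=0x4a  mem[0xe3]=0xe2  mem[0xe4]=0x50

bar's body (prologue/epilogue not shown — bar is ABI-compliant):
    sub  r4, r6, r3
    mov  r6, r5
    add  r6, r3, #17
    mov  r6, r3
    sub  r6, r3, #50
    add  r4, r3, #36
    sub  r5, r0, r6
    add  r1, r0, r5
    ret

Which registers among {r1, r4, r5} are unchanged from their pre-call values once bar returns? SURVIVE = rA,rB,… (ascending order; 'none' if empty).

SURVIVE = r1,r5

prologue: push r1 -> mem[0xe4]=0xf1, sp=0xe4
prologue: push r5 -> mem[0xe3]=0xf0, sp=0xe3
prologue: push r6 -> mem[0xe2]=0x5a, sp=0xe2
body[0] sub  r4, r6, r3 -> r4=0x56
body[1] mov  r6, r5 -> r6=0xf0
body[2] add  r6, r3, #17 -> r6=0x15
body[3] mov  r6, r3 -> r6=0x04
body[4] sub  r6, r3, #50 -> r6=0xd2
body[5] add  r4, r3, #36 -> r4=0x28
body[6] sub  r5, r0, r6 -> r5=0x3b
body[7] add  r1, r0, r5 -> r1=0x48
epilogue: pop r6=0x5a, sp=0xe3
epilogue: pop r5=0xf0, sp=0xe4
epilogue: pop r1=0xf1, sp=0xe5
r1: callee-saved, written=True
r4: caller-saved, written=True
r5: callee-saved, written=True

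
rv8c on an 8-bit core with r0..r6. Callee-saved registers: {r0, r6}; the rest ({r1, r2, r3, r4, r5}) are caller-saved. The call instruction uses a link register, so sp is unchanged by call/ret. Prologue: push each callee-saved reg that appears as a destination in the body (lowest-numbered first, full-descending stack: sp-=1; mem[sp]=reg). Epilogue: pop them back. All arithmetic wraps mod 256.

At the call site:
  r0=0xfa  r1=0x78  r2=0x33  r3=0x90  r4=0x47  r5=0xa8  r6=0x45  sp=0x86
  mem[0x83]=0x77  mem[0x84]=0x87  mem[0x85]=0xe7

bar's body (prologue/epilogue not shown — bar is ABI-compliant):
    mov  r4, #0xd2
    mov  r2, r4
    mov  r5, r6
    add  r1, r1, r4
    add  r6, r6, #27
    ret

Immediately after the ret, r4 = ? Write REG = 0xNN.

REG = 0xd2

prologue: push r6 → mem[0x85]=0x45, sp=0x85
body[0] mov  r4, #0xd2 → r4=0xd2
body[1] mov  r2, r4 → r2=0xd2
body[2] mov  r5, r6 → r5=0x45
body[3] add  r1, r1, r4 → r1=0x4a
body[4] add  r6, r6, #27 → r6=0x60
epilogue: pop r6=0x45, sp=0x86
r4 is caller-saved → body value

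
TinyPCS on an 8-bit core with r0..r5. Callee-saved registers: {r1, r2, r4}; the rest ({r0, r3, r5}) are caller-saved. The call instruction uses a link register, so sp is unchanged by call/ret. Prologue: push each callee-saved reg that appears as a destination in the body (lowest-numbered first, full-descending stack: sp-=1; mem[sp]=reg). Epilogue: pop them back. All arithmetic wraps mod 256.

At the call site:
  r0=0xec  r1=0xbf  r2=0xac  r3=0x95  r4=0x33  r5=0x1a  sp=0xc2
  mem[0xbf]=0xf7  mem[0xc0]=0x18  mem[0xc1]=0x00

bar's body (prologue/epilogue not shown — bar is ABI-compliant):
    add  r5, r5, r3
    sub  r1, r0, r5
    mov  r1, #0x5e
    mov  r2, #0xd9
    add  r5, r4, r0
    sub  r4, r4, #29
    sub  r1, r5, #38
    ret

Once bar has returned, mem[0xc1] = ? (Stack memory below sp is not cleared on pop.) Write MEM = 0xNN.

MEM = 0xbf

prologue: push r1 → mem[0xc1]=0xbf, sp=0xc1
prologue: push r2 → mem[0xc0]=0xac, sp=0xc0
prologue: push r4 → mem[0xbf]=0x33, sp=0xbf
body[0] add  r5, r5, r3 → r5=0xaf
body[1] sub  r1, r0, r5 → r1=0x3d
body[2] mov  r1, #0x5e → r1=0x5e
body[3] mov  r2, #0xd9 → r2=0xd9
body[4] add  r5, r4, r0 → r5=0x1f
body[5] sub  r4, r4, #29 → r4=0x16
body[6] sub  r1, r5, #38 → r1=0xf9
epilogue: pop r4=0x33, sp=0xc0
epilogue: pop r2=0xac, sp=0xc1
epilogue: pop r1=0xbf, sp=0xc2
prologue pushed ['r1', 'r2', 'r4'] at ['0xc1', '0xc0', '0xbf']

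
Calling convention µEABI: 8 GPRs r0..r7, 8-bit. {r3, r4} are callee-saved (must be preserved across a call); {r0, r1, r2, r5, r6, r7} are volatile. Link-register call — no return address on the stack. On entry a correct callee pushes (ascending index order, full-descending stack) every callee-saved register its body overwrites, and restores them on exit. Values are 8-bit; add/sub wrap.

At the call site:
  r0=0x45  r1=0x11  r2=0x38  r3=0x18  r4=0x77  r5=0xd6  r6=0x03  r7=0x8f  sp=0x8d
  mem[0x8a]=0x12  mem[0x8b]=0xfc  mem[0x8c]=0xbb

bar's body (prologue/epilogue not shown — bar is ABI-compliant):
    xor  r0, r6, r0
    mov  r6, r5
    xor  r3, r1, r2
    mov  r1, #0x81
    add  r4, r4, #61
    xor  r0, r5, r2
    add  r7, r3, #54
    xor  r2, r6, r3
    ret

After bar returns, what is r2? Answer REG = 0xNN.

REG = 0xff

prologue: push r3 → mem[0x8c]=0x18, sp=0x8c
prologue: push r4 → mem[0x8b]=0x77, sp=0x8b
body[0] xor  r0, r6, r0 → r0=0x46
body[1] mov  r6, r5 → r6=0xd6
body[2] xor  r3, r1, r2 → r3=0x29
body[3] mov  r1, #0x81 → r1=0x81
body[4] add  r4, r4, #61 → r4=0xb4
body[5] xor  r0, r5, r2 → r0=0xee
body[6] add  r7, r3, #54 → r7=0x5f
body[7] xor  r2, r6, r3 → r2=0xff
epilogue: pop r4=0x77, sp=0x8c
epilogue: pop r3=0x18, sp=0x8d
r2 is caller-saved → body value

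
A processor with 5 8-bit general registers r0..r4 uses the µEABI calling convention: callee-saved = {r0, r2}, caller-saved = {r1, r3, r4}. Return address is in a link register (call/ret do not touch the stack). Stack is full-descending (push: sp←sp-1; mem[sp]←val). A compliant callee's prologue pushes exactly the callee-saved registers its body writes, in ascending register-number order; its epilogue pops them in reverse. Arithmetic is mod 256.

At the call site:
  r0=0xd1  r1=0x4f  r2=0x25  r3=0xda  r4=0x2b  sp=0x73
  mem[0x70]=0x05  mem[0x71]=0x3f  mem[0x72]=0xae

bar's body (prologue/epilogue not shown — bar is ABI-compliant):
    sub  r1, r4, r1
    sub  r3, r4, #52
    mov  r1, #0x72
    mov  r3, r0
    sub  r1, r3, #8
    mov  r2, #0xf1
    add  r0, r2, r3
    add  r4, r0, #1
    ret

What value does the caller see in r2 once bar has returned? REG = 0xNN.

prologue: push r0 -> mem[0x72]=0xd1, sp=0x72
prologue: push r2 -> mem[0x71]=0x25, sp=0x71
body[0] sub  r1, r4, r1 -> r1=0xdc
body[1] sub  r3, r4, #52 -> r3=0xf7
body[2] mov  r1, #0x72 -> r1=0x72
body[3] mov  r3, r0 -> r3=0xd1
body[4] sub  r1, r3, #8 -> r1=0xc9
body[5] mov  r2, #0xf1 -> r2=0xf1
body[6] add  r0, r2, r3 -> r0=0xc2
body[7] add  r4, r0, #1 -> r4=0xc3
epilogue: pop r2=0x25, sp=0x72
epilogue: pop r0=0xd1, sp=0x73
r2 is callee-saved -> restored

REG = 0x25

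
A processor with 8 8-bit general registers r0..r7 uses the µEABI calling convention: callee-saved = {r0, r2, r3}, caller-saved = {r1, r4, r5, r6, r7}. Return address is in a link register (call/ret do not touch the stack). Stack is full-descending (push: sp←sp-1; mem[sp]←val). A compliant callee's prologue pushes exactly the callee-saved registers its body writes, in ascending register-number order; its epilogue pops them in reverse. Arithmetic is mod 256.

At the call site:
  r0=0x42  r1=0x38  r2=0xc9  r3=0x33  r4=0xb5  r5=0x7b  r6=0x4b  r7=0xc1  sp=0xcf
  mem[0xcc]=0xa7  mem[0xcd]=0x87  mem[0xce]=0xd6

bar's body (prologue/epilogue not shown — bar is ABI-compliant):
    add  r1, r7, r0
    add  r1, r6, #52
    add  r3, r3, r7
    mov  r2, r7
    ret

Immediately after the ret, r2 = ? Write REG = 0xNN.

REG = 0xc9

prologue: push r2 → mem[0xce]=0xc9, sp=0xce
prologue: push r3 → mem[0xcd]=0x33, sp=0xcd
body[0] add  r1, r7, r0 → r1=0x03
body[1] add  r1, r6, #52 → r1=0x7f
body[2] add  r3, r3, r7 → r3=0xf4
body[3] mov  r2, r7 → r2=0xc1
epilogue: pop r3=0x33, sp=0xce
epilogue: pop r2=0xc9, sp=0xcf
r2 is callee-saved → restored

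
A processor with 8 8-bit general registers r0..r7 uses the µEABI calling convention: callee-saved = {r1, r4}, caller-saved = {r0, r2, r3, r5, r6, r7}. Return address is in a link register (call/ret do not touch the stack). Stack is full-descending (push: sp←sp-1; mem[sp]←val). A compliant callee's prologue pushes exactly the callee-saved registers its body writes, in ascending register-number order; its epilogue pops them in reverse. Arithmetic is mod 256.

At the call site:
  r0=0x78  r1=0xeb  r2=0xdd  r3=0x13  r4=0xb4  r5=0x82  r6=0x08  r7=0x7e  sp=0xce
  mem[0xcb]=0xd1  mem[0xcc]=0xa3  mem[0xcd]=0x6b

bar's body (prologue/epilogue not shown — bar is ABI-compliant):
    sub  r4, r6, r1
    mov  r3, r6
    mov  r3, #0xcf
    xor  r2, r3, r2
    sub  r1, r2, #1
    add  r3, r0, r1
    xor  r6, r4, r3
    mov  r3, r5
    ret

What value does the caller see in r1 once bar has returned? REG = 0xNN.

prologue: push r1 -> mem[0xcd]=0xeb, sp=0xcd
prologue: push r4 -> mem[0xcc]=0xb4, sp=0xcc
body[0] sub  r4, r6, r1 -> r4=0x1d
body[1] mov  r3, r6 -> r3=0x08
body[2] mov  r3, #0xcf -> r3=0xcf
body[3] xor  r2, r3, r2 -> r2=0x12
body[4] sub  r1, r2, #1 -> r1=0x11
body[5] add  r3, r0, r1 -> r3=0x89
body[6] xor  r6, r4, r3 -> r6=0x94
body[7] mov  r3, r5 -> r3=0x82
epilogue: pop r4=0xb4, sp=0xcd
epilogue: pop r1=0xeb, sp=0xce
r1 is callee-saved -> restored

REG = 0xeb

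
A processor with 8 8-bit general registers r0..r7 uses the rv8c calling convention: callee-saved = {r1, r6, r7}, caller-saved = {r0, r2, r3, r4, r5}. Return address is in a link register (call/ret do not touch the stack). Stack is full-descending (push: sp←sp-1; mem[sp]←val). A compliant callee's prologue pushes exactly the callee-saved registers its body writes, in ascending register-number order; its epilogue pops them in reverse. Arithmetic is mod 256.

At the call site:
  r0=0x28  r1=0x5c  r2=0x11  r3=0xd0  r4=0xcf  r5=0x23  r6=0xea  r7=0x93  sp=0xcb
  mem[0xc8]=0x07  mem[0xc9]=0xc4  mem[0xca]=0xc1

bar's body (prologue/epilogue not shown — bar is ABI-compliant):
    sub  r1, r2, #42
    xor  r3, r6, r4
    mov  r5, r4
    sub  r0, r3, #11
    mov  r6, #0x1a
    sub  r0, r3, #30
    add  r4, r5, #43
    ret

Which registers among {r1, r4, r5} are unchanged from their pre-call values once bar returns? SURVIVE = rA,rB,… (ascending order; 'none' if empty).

prologue: push r1 -> mem[0xca]=0x5c, sp=0xca
prologue: push r6 -> mem[0xc9]=0xea, sp=0xc9
body[0] sub  r1, r2, #42 -> r1=0xe7
body[1] xor  r3, r6, r4 -> r3=0x25
body[2] mov  r5, r4 -> r5=0xcf
body[3] sub  r0, r3, #11 -> r0=0x1a
body[4] mov  r6, #0x1a -> r6=0x1a
body[5] sub  r0, r3, #30 -> r0=0x07
body[6] add  r4, r5, #43 -> r4=0xfa
epilogue: pop r6=0xea, sp=0xca
epilogue: pop r1=0x5c, sp=0xcb
r1: callee-saved, written=True
r4: caller-saved, written=True
r5: caller-saved, written=True

SURVIVE = r1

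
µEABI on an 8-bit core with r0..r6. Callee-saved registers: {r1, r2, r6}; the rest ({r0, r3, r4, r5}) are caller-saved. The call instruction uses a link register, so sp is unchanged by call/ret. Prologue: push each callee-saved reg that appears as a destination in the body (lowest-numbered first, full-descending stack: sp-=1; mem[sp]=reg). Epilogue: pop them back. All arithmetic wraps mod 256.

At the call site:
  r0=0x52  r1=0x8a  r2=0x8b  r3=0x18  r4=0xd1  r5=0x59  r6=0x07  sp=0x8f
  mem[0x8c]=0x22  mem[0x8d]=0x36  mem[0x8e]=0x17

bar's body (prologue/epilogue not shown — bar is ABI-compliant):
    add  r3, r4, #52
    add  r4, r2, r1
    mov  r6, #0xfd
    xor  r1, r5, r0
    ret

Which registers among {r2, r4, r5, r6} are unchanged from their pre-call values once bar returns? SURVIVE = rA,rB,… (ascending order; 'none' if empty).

prologue: push r1 → mem[0x8e]=0x8a, sp=0x8e
prologue: push r6 → mem[0x8d]=0x07, sp=0x8d
body[0] add  r3, r4, #52 → r3=0x05
body[1] add  r4, r2, r1 → r4=0x15
body[2] mov  r6, #0xfd → r6=0xfd
body[3] xor  r1, r5, r0 → r1=0x0b
epilogue: pop r6=0x07, sp=0x8e
epilogue: pop r1=0x8a, sp=0x8f
r2: callee-saved, written=False
r4: caller-saved, written=True
r5: caller-saved, written=False
r6: callee-saved, written=True

SURVIVE = r2,r5,r6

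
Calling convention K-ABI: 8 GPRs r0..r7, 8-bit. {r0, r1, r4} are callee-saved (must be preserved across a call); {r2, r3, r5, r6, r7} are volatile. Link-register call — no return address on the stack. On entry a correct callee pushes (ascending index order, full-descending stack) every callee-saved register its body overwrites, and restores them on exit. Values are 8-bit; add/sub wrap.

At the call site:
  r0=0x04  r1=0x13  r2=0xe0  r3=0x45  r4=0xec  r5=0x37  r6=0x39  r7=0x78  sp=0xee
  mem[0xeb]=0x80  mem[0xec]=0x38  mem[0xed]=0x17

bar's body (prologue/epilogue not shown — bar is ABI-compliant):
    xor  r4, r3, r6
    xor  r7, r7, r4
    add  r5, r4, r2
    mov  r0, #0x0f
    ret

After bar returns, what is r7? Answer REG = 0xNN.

REG = 0x04

prologue: push r0 → mem[0xed]=0x04, sp=0xed
prologue: push r4 → mem[0xec]=0xec, sp=0xec
body[0] xor  r4, r3, r6 → r4=0x7c
body[1] xor  r7, r7, r4 → r7=0x04
body[2] add  r5, r4, r2 → r5=0x5c
body[3] mov  r0, #0x0f → r0=0x0f
epilogue: pop r4=0xec, sp=0xed
epilogue: pop r0=0x04, sp=0xee
r7 is caller-saved → body value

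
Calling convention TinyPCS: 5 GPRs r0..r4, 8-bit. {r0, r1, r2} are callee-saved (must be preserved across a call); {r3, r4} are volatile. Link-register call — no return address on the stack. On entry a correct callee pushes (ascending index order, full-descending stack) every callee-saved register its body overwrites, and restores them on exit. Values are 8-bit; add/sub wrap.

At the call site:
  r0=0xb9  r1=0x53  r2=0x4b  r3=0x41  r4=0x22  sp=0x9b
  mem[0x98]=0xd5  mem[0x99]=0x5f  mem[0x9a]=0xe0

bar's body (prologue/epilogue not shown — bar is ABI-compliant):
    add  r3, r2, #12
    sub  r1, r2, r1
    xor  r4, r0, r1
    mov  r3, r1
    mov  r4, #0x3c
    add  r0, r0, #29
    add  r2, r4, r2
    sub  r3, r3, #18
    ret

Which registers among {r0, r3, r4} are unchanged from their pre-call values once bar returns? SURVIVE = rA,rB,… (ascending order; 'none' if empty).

prologue: push r0 -> mem[0x9a]=0xb9, sp=0x9a
prologue: push r1 -> mem[0x99]=0x53, sp=0x99
prologue: push r2 -> mem[0x98]=0x4b, sp=0x98
body[0] add  r3, r2, #12 -> r3=0x57
body[1] sub  r1, r2, r1 -> r1=0xf8
body[2] xor  r4, r0, r1 -> r4=0x41
body[3] mov  r3, r1 -> r3=0xf8
body[4] mov  r4, #0x3c -> r4=0x3c
body[5] add  r0, r0, #29 -> r0=0xd6
body[6] add  r2, r4, r2 -> r2=0x87
body[7] sub  r3, r3, #18 -> r3=0xe6
epilogue: pop r2=0x4b, sp=0x99
epilogue: pop r1=0x53, sp=0x9a
epilogue: pop r0=0xb9, sp=0x9b
r0: callee-saved, written=True
r3: caller-saved, written=True
r4: caller-saved, written=True

SURVIVE = r0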